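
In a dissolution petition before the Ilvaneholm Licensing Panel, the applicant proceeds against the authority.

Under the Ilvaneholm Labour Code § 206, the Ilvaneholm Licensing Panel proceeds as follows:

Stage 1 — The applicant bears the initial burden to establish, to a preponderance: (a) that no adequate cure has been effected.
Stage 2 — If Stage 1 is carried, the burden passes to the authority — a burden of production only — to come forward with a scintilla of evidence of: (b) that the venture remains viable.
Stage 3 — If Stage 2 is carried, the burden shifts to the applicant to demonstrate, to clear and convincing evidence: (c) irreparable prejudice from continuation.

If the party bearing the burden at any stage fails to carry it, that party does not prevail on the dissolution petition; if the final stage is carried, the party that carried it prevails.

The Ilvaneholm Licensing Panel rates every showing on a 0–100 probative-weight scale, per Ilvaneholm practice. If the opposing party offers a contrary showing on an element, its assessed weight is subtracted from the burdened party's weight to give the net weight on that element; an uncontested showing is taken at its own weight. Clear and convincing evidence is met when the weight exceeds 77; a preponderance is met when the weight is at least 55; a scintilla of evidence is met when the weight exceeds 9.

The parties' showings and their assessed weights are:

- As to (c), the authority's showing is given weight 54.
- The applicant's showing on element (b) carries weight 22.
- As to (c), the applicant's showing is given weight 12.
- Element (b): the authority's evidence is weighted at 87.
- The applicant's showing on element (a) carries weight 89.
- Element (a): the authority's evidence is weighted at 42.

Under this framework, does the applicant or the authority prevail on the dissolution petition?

authority

Stage 1 — burden on applicant; standard: a preponderance (weight is at least 55).
    (a): 89 − 42 = 47 < 55 [not met]
  The applicant does not carry Stage 1.
So the authority prevails.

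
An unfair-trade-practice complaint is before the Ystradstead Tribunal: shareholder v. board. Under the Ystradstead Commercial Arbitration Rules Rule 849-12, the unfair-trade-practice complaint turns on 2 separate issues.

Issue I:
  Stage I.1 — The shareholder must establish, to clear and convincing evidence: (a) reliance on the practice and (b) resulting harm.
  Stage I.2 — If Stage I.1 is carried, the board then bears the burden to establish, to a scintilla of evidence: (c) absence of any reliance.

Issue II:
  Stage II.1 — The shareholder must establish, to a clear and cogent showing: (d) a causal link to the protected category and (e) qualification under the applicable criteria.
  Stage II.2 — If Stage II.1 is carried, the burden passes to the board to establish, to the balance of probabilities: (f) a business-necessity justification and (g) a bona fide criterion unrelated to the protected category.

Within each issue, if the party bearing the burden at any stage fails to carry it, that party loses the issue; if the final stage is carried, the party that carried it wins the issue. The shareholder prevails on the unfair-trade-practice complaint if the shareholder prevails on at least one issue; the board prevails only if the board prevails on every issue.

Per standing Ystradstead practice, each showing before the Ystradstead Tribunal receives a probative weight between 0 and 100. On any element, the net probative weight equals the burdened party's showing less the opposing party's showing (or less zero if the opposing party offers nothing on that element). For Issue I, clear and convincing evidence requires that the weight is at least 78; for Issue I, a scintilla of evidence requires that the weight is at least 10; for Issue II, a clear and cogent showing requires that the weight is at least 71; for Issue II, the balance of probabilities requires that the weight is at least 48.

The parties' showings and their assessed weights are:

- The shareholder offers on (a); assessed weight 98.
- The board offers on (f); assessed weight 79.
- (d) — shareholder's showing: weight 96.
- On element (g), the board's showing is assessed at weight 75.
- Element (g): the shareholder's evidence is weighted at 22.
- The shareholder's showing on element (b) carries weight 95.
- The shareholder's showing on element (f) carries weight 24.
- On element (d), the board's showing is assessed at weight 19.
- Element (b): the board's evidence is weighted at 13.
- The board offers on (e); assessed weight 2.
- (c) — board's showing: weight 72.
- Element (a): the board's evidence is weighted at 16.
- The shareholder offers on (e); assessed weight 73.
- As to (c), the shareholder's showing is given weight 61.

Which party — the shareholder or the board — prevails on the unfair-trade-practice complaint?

board

— Issue I —
At Stage I.1 the shareholder must meet clear and convincing evidence (weight is at least 78): on (a) the weight is 98 less the opposing 16 gives net 82, ≥ 78, so (a) meets the standard; on (b) the weight is 95 less the opposing 13 gives net 82, which does reach 78, so (b) meets the standard.
  Stage I.1 is satisfied; the onus moves to the board.
At Stage I.2 the board must meet a scintilla of evidence (weight is at least 10): on (c) the weight is 72 less the opposing 61 gives net 11, which does reach 10, so (c) meets the standard.
  Stage I.2 carried; the final stage is satisfied.
All stages carried — the board prevails on this issue.
— Issue II —
At Stage II.1 the shareholder must meet a clear and cogent showing (weight is at least 71): on (d) the weight is 96 less the opposing 19 gives net 77, ≥ 71, so (d) meets the standard; on (e) the weight is 73 less the opposing 2 gives net 71, ≥ 71, so (e) meets the standard.
  Stage II.1 is satisfied; the onus moves to the board.
At Stage II.2 the board must meet the balance of probabilities (weight is at least 48): on (f) the weight is 79 less the opposing 24 gives net 55, ≥ 48, so (f) meets the standard; on (g) the weight is 75 less the opposing 22 gives net 53, which does reach 48, so (g) meets the standard.
  Stage II.2 carried; the final stage is satisfied.
With every stage satisfied, the board prevails on this issue.
Per-issue: Issue I → board; Issue II → board. The shareholder must prevail on at least one issue; overall, the board prevails.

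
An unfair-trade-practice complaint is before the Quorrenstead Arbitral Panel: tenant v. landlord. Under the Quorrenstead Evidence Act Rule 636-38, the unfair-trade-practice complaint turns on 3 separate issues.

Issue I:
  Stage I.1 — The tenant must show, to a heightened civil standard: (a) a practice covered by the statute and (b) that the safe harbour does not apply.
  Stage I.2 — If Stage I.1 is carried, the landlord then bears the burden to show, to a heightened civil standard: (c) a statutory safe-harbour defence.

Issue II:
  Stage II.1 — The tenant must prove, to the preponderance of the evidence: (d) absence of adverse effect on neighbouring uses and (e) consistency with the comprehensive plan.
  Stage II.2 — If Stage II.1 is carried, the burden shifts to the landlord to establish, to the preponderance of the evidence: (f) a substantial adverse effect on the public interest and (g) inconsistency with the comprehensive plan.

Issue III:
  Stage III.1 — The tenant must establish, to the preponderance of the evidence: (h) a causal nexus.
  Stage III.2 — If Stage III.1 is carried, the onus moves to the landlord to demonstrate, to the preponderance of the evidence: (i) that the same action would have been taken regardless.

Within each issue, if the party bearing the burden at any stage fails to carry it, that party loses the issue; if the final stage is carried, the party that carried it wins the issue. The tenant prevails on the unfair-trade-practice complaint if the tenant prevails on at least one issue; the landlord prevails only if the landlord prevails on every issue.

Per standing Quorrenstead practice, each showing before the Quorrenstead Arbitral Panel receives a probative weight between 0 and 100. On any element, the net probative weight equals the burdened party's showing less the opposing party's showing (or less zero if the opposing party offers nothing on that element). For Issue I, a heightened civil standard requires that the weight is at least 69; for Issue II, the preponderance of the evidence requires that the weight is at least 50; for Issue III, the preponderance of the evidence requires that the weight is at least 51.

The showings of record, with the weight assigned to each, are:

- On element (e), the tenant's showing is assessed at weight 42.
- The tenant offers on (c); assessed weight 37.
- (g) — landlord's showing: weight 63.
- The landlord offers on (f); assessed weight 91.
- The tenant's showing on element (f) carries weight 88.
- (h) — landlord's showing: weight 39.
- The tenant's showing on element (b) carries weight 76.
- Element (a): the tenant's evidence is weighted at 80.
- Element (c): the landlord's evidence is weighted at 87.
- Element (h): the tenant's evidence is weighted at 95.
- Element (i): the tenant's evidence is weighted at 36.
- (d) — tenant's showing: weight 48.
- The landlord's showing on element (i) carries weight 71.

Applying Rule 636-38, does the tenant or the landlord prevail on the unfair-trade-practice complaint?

— Issue I —
At Stage I.1 the tenant must meet a heightened civil standard (weight is at least 69): on (a) the weight is 80, ≥ 69, so (a) meets the standard; on (b) the weight is 76, which does reach 69, so (b) meets the standard.
  Stage I.1 carried; the burden shifts to the landlord.
At Stage I.2 the landlord must meet a heightened civil standard (weight is at least 69): on (c) the weight is 87 less the opposing 37 gives net 50, < 69, so (c) does not meet the standard.
  Not every element is met, so the landlord fails to carry Stage I.2.
The tenant prevails on this issue.
— Issue II —
Stage II.1 — burden on tenant; standard: the preponderance of the evidence (weight is at least 50).
    (d): 48 < 50 [not met]
    (e): 42 < 50 [not met]
  Not every element is met, so the tenant fails to carry Stage II.1.
So the landlord prevails on this issue.
— Issue III —
At Stage III.1 the tenant must meet the preponderance of the evidence (weight is at least 51): on (h) the weight is 95 less the opposing 39 gives net 56, ≥ 51, so (h) meets the standard.
  The tenant carries Stage III.1; the landlord now bears the burden.
At Stage III.2 the landlord must meet the preponderance of the evidence (weight is at least 51): on (i) the weight is 71 less the opposing 36 gives net 35, < 51, so (i) does not meet the standard.
  Not every element is met, so the landlord fails to carry Stage III.2.
So the tenant prevails on this issue.
Per-issue: Issue I → tenant; Issue II → landlord; Issue III → tenant. The tenant must prevail on at least one issue; overall, the tenant prevails.

tenant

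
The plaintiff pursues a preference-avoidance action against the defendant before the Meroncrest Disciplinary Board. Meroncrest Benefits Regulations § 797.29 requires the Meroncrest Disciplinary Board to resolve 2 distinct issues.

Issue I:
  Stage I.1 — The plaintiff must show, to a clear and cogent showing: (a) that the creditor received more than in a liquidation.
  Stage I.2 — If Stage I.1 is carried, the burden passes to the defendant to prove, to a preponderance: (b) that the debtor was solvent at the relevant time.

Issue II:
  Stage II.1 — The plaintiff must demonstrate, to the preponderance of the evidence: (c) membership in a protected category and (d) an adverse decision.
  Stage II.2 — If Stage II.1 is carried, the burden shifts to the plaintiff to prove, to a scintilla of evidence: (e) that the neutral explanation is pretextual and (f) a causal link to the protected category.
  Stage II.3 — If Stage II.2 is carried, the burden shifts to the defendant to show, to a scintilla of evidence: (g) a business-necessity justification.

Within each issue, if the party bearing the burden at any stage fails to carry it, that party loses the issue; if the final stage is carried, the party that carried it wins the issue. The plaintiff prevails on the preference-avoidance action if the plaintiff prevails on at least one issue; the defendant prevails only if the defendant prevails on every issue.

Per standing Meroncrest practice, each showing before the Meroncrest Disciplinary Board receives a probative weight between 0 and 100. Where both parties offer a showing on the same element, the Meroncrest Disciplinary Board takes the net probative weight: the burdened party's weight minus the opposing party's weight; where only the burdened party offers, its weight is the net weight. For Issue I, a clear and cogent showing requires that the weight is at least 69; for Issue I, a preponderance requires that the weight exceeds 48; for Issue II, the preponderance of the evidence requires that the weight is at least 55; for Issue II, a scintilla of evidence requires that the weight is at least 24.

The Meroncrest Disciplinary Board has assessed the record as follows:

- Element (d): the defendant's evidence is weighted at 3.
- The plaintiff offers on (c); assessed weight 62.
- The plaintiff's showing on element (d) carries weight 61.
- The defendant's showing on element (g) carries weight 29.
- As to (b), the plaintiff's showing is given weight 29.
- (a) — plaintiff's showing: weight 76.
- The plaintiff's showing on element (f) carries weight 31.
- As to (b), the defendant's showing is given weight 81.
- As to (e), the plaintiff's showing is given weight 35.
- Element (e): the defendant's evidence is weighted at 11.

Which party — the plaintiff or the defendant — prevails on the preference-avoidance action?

defendant

— Issue I —
Stage I.1 (plaintiff, a clear and cogent showing, weight is at least 69): (a) 76 ≥ 69 — meets.
  Stage I.1 carried; the burden shifts to the defendant.
Stage I.2 (defendant, a preponderance, weight exceeds 48): (b) net 81−29=52 > 48 — meets.
  Stage I.2 carried; the final stage is satisfied.
With every stage satisfied, the defendant prevails on this issue.
— Issue II —
Stage II.1 (plaintiff, the preponderance of the evidence, weight is at least 55): (c) 62 ≥ 55 — meets; (d) net 61−3=58 ≥ 55 — meets.
  Stage II.1 carried; the burden remains with the plaintiff.
Stage II.2 (plaintiff, a scintilla of evidence, weight is at least 24): (e) net 35−11=24 ≥ 24 — meets; (f) 31 ≥ 24 — meets.
  Stage II.2 is satisfied; the onus moves to the defendant.
Stage II.3 (defendant, a scintilla of evidence, weight is at least 24): (g) 29 ≥ 24 — meets.
  All elements met at the final stage.
With every stage satisfied, the defendant prevails on this issue.
Per-issue: Issue I → defendant; Issue II → defendant. The plaintiff must prevail on at least one issue; overall, the defendant prevails.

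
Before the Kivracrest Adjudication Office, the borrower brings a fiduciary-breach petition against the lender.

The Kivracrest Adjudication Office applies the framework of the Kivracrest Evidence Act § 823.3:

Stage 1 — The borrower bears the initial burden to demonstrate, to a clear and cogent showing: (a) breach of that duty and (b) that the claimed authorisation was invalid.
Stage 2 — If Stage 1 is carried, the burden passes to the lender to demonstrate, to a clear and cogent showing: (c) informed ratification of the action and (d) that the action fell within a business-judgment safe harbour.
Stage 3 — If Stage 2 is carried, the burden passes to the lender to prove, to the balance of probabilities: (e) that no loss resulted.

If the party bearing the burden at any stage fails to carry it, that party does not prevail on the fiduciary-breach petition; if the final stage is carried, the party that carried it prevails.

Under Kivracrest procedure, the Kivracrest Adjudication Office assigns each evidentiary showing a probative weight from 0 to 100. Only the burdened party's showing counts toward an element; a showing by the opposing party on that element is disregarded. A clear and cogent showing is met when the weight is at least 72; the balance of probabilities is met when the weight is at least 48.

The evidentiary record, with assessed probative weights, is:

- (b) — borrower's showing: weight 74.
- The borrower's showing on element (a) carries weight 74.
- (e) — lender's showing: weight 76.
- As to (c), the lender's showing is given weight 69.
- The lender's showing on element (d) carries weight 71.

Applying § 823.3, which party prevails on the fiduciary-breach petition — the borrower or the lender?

borrower

At Stage 1 the borrower must meet a clear and cogent showing (weight is at least 72): on (a) the weight is 74, which does reach 72, so (a) meets the standard; on (b) the weight is 74, which does reach 72, so (b) meets the standard.
  Stage 1 is satisfied; the onus moves to the lender.
At Stage 2 the lender must meet a clear and cogent showing (weight is at least 72): on (c) the weight is 69, which does not reach 72, so (c) does not meet the standard; on (d) the weight is 71, < 72, so (d) does not meet the standard.
  Not every element is met, so the lender fails to carry Stage 2.
The borrower prevails.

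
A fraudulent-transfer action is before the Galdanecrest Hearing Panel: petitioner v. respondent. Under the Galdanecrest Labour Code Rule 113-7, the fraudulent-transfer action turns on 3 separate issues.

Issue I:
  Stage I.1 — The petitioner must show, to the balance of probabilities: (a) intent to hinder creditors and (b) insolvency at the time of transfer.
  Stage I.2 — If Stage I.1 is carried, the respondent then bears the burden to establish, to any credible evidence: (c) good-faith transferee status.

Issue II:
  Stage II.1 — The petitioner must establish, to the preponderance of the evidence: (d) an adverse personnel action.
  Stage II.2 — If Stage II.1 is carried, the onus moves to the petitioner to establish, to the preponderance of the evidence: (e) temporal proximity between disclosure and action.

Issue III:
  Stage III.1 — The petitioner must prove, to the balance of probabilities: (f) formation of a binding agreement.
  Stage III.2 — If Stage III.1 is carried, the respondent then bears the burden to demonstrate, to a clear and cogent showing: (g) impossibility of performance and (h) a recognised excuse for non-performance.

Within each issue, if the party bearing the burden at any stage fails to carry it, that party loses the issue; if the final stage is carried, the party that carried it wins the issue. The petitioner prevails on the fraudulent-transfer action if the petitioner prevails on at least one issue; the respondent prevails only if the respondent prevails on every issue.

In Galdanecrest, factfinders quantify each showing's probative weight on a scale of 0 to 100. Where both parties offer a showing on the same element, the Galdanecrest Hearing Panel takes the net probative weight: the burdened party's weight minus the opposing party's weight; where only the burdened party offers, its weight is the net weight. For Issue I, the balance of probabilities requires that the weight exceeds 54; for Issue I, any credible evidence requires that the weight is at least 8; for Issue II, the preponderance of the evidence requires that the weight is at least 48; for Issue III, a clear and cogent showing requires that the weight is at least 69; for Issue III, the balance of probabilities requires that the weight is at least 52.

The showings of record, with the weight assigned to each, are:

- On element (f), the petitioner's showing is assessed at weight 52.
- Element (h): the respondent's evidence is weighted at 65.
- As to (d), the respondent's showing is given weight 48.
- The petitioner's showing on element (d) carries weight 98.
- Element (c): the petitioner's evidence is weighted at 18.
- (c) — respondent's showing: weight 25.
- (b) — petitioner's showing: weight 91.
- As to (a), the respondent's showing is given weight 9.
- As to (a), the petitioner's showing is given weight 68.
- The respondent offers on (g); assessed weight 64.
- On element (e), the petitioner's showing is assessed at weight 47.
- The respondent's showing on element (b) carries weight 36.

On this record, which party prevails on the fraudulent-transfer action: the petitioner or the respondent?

— Issue I —
At Stage I.1 the petitioner must meet the balance of probabilities (weight exceeds 54): on (a) the weight is 68 less the opposing 9 gives net 59, which does exceed 54, so (a) meets the standard; on (b) the weight is 91 less the opposing 36 gives net 55, which does exceed 54, so (b) meets the standard.
  The petitioner carries Stage I.1; the respondent now bears the burden.
At Stage I.2 the respondent must meet any credible evidence (weight is at least 8): on (c) the weight is 25 less the opposing 18 gives net 7, which does not reach 8, so (c) does not meet the standard.
  Not every element is met, so the respondent fails to carry Stage I.2.
So the petitioner prevails on this issue.
— Issue II —
Stage II.1 — burden on petitioner; standard: the preponderance of the evidence (weight is at least 48).
    (d): 98 − 48 = 50 ≥ 48 [met]
  All elements met. The petitioner retains the burden for Stage II.2.
Stage II.2 — burden on petitioner; standard: the preponderance of the evidence (weight is at least 48).
    (e): 47 < 48 [not met]
  Not every element is met, so the petitioner fails to carry Stage II.2.
The analysis ends at Stage II.2; the respondent prevails on this issue.
— Issue III —
Stage III.1 — burden on petitioner; standard: the balance of probabilities (weight is at least 52).
    (f): 52 ≥ 52 [met]
  Stage III.1 carried; the burden shifts to the respondent.
Stage III.2 — burden on respondent; standard: a clear and cogent showing (weight is at least 69).
    (g): 64 < 69 [not met]
    (h): 65 < 69 [not met]
  Not every element is met, so the respondent fails to carry Stage III.2.
The petitioner prevails on this issue.
Per-issue: Issue I → petitioner; Issue II → respondent; Issue III → petitioner. The petitioner must prevail on at least one issue; overall, the petitioner prevails.

petitioner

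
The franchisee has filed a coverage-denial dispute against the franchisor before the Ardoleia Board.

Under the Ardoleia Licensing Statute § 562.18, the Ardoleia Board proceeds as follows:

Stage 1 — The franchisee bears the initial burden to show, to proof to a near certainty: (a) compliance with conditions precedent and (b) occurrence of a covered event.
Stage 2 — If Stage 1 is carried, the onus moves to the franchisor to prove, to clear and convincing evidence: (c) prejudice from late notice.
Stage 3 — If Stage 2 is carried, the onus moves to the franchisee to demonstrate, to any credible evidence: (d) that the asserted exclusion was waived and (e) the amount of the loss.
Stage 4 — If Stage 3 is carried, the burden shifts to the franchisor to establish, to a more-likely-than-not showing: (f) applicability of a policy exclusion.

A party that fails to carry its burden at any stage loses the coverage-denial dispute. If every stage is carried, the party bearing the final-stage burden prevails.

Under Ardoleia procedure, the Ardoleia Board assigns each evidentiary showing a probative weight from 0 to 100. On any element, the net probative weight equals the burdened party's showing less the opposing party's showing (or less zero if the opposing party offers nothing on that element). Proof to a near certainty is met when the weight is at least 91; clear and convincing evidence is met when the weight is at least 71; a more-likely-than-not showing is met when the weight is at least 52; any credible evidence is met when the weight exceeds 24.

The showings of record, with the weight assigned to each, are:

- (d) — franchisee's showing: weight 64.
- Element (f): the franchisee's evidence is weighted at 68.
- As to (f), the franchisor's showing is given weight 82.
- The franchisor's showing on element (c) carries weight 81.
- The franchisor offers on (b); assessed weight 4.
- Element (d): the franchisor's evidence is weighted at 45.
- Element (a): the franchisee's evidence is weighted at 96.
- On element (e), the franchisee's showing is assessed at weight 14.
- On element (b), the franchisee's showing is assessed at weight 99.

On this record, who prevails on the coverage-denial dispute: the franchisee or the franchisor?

Stage 1 — burden on franchisee; standard: proof to a near certainty (weight is at least 91).
    (a): 96 ≥ 91 [met]
    (b): 99 − 4 = 95 ≥ 91 [met]
  Stage 1 carried; the burden shifts to the franchisor.
Stage 2 — burden on franchisor; standard: clear and convincing evidence (weight is at least 71).
    (c): 81 ≥ 71 [met]
  The franchisor carries Stage 2; the franchisee now bears the burden.
Stage 3 — burden on franchisee; standard: any credible evidence (weight exceeds 24).
    (d): 64 − 45 = 19 ≤ 24 [not met]
    (e): 14 ≤ 24 [not met]
  Not every element is met, so the franchisee fails to carry Stage 3.
The analysis ends at Stage 3; the franchisor prevails.

franchisor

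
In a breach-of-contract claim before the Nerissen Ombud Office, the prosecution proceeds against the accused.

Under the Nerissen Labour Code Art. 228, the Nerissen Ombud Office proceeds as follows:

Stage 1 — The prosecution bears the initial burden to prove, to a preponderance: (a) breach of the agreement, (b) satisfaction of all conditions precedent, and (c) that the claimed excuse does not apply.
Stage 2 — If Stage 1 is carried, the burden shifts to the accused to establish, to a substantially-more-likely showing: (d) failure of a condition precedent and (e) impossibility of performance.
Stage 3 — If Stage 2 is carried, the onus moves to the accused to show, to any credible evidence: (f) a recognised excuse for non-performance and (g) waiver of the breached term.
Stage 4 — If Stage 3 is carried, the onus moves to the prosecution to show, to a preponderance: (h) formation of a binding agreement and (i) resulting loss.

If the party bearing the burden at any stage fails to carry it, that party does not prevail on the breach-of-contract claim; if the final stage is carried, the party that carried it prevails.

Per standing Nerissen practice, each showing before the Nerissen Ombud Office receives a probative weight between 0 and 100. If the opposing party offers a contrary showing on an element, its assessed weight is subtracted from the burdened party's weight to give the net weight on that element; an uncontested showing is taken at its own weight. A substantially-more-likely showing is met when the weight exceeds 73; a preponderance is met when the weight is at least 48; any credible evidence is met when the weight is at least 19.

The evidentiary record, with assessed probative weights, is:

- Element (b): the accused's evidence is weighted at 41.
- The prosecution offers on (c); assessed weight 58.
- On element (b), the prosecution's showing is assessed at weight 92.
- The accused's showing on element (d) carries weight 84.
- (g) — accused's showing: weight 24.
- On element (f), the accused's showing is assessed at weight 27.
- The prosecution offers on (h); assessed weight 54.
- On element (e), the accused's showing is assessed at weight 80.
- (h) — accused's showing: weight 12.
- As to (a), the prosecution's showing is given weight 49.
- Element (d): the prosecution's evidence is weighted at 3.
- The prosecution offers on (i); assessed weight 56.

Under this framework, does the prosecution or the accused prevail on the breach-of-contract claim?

Stage 1 — burden on prosecution; standard: a preponderance (weight is at least 48).
    (a): 49 ≥ 48 [met]
    (b): 92 − 41 = 51 ≥ 48 [met]
    (c): 58 ≥ 48 [met]
  Stage 1 carried; the burden shifts to the accused.
Stage 2 — burden on accused; standard: a substantially-more-likely showing (weight exceeds 73).
    (d): 84 − 3 = 81 > 73 [met]
    (e): 80 > 73 [met]
  Stage 2 is satisfied; the accused continues to bear the burden.
Stage 3 — burden on accused; standard: any credible evidence (weight is at least 19).
    (f): 27 ≥ 19 [met]
    (g): 24 ≥ 19 [met]
  Stage 3 carried; the burden shifts to the prosecution.
Stage 4 — burden on prosecution; standard: a preponderance (weight is at least 48).
    (h): 54 − 12 = 42 < 48 [not met]
    (i): 56 ≥ 48 [met]
  Stage 4 not carried; the prosecution fails its burden.
The analysis ends at Stage 4; the accused prevails.

accused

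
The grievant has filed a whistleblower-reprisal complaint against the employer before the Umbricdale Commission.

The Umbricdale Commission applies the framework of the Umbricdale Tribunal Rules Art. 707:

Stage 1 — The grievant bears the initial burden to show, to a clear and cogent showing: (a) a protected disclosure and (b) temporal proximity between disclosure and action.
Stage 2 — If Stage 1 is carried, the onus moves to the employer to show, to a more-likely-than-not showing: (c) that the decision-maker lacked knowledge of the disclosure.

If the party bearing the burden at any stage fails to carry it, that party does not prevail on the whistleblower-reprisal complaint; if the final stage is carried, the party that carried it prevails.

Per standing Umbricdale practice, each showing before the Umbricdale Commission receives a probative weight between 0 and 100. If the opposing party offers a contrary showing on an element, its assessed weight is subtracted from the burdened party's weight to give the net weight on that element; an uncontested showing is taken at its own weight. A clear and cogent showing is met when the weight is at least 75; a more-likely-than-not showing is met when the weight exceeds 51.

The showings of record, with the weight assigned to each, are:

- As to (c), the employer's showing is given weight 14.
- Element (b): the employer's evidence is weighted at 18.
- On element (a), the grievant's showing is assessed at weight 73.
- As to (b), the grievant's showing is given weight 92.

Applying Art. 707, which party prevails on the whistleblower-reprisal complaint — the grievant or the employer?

employer

Stage 1 (grievant, a clear and cogent showing, weight is at least 75): (a) 73 < 75 — fails; (b) net 92−18=74 < 75 — fails.
  Stage 1 not carried; the grievant fails its burden.
The analysis ends at Stage 1; the employer prevails.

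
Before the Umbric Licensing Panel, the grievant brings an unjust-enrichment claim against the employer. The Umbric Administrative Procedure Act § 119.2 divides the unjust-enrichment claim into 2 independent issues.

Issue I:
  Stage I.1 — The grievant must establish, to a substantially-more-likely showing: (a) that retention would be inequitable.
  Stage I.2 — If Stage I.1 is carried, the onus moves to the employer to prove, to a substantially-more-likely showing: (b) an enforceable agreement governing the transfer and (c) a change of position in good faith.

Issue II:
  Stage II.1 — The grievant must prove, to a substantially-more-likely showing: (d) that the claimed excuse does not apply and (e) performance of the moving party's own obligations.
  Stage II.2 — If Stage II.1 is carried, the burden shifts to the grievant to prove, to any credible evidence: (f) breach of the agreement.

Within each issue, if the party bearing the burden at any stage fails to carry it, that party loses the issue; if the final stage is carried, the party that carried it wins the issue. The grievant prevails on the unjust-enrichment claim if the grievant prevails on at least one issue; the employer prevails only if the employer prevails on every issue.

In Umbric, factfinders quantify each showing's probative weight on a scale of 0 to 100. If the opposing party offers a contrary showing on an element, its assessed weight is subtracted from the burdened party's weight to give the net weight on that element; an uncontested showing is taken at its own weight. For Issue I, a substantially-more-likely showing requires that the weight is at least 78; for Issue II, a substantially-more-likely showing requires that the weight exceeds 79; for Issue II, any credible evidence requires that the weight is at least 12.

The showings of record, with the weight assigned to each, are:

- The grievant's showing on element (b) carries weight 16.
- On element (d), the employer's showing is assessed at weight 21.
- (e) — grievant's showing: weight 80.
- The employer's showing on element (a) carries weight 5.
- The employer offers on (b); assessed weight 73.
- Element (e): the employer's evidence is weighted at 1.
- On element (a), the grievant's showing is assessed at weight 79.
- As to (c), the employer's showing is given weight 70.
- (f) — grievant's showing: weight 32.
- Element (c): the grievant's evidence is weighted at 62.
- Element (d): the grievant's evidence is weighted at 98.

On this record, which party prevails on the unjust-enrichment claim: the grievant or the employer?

employer

— Issue I —
At Stage I.1 the grievant must meet a substantially-more-likely showing (weight is at least 78): on (a) the weight is 79 less the opposing 5 gives net 74, which does not reach 78, so (a) does not meet the standard.
  Stage I.1 not carried; the grievant fails its burden.
The employer prevails on this issue.
— Issue II —
Stage II.1 (grievant, a substantially-more-likely showing, weight exceeds 79): (d) net 98−21=77 ≤ 79 — fails; (e) net 80−1=79 ≤ 79 — fails.
  Stage II.1 not carried; the grievant fails its burden.
So the employer prevails on this issue.
Per-issue: Issue I → employer; Issue II → employer. The grievant must prevail on at least one issue; overall, the employer prevails.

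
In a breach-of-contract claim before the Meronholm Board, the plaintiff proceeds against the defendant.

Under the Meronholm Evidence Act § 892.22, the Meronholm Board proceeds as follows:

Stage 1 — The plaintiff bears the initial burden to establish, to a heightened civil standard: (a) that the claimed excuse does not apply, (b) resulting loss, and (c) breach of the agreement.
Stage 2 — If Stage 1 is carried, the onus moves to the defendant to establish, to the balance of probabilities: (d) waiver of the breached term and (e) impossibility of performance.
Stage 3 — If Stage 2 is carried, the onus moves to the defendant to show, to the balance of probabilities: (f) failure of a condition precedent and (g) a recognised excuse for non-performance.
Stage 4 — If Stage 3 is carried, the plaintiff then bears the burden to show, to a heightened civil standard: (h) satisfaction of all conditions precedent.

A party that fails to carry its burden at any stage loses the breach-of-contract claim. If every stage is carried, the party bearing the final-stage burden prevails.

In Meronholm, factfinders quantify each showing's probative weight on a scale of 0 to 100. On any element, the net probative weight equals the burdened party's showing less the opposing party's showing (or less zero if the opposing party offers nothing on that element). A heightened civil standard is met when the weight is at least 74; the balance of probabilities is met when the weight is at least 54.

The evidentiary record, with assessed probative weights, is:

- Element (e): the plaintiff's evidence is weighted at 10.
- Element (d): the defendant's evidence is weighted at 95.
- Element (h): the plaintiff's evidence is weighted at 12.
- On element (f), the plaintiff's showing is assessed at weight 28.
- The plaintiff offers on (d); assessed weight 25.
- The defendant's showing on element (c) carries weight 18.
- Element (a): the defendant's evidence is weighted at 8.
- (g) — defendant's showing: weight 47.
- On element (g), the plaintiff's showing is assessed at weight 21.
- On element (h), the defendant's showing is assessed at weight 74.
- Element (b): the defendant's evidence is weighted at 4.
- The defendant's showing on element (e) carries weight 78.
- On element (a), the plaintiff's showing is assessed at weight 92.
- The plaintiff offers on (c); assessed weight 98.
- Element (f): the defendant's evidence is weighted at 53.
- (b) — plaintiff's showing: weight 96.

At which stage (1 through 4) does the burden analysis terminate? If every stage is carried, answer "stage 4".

Stage 1 — burden on plaintiff; standard: a heightened civil standard (weight is at least 74).
    (a): 92 − 8 = 84 ≥ 74 [met]
    (b): 96 − 4 = 92 ≥ 74 [met]
    (c): 98 − 18 = 80 ≥ 74 [met]
  The plaintiff carries Stage 1; the defendant now bears the burden.
Stage 2 — burden on defendant; standard: the balance of probabilities (weight is at least 54).
    (d): 95 − 25 = 70 ≥ 54 [met]
    (e): 78 − 10 = 68 ≥ 54 [met]
  All elements met. The defendant retains the burden for Stage 3.
Stage 3 — burden on defendant; standard: the balance of probabilities (weight is at least 54).
    (f): 53 − 28 = 25 < 54 [not met]
    (g): 47 − 21 = 26 < 54 [not met]
  Stage 3 not carried; the defendant fails its burden.
So the plaintiff prevails.

stage 3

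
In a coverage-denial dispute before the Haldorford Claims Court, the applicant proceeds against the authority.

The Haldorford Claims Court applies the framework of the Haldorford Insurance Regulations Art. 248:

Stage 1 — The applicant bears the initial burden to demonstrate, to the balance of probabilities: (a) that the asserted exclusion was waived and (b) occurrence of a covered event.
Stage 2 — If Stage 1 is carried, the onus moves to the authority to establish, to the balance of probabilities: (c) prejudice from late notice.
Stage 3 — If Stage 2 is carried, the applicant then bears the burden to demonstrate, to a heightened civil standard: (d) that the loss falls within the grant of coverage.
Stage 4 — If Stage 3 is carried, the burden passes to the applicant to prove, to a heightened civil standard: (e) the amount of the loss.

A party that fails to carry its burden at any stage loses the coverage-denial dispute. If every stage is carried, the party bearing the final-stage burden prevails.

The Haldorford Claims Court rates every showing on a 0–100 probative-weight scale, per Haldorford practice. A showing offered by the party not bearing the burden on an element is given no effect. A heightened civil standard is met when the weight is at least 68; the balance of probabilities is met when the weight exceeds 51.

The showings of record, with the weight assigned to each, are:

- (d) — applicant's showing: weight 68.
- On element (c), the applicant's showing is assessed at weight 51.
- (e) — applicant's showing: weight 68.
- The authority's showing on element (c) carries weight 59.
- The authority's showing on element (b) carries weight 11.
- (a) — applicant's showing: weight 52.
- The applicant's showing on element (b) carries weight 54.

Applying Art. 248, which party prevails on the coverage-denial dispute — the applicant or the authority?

Stage 1 — burden on applicant; standard: the balance of probabilities (weight exceeds 51).
    (a): 52 > 51 [met]
    (b): 54 (authority's 11 disregarded) > 51 [met]
  All elements met. The burden passes to the authority.
Stage 2 — burden on authority; standard: the balance of probabilities (weight exceeds 51).
    (c): 59 (applicant's 51 disregarded) > 51 [met]
  Stage 2 is satisfied; the onus moves to the applicant.
Stage 3 — burden on applicant; standard: a heightened civil standard (weight is at least 68).
    (d): 68 ≥ 68 [met]
  Stage 3 is satisfied; the applicant continues to bear the burden.
Stage 4 — burden on applicant; standard: a heightened civil standard (weight is at least 68).
    (e): 68 ≥ 68 [met]
  The applicant carries the last stage.
With every stage satisfied, the applicant prevails.

applicant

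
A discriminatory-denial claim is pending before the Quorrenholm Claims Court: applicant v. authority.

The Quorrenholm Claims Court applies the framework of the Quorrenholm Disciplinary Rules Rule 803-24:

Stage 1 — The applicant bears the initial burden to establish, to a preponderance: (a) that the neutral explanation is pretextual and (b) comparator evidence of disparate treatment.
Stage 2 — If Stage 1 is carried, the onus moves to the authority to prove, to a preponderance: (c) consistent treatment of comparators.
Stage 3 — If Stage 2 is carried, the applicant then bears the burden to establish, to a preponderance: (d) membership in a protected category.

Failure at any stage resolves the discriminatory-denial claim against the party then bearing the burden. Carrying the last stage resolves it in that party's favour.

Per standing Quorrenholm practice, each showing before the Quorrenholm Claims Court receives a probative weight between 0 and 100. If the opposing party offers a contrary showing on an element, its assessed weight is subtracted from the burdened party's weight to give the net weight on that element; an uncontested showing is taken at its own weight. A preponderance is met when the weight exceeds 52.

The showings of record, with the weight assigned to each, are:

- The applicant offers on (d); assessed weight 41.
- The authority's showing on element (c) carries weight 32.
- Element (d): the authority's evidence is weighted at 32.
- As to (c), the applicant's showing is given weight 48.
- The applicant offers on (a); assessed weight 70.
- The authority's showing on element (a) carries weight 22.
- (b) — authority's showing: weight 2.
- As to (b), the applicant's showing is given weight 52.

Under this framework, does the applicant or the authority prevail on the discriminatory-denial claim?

authority

Stage 1 — burden on applicant; standard: a preponderance (weight exceeds 52).
    (a): 70 − 22 = 48 ≤ 52 [not met]
    (b): 52 − 2 = 50 ≤ 52 [not met]
  Stage 1 not carried; the applicant fails its burden.
So the authority prevails.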